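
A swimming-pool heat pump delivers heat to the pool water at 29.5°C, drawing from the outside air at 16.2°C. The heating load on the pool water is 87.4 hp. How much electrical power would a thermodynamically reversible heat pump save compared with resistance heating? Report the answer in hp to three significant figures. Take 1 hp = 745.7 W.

83.6 hp

In absolute terms T_C = 289.35 K and T_H = 302.65 K, so ΔT = 13.30 K.
COP_Carnot = T_H/ΔT = 302.65/13.30 = 22.76.
Resistance heating needs Ẇ_res = Q̇_H = 87.40 hp; the reversible heat pump needs only Ẇ_hp = Q̇_H/COP = 3.841 hp.
Saving = 87.40 − 3.841 = 83.56 hp.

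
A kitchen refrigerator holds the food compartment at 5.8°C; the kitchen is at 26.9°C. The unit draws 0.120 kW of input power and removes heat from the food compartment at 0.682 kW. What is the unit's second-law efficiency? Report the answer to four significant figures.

COP_actual = Q̇_C/Ẇ = 0.6820/0.1200 = 5.683.
In absolute terms T_C = 278.95 K and T_H = 300.05 K, so ΔT = 21.10 K.
COP_Carnot = T_C/ΔT = 278.95/21.10 = 13.22.
η_II = COP_actual/COP_Carnot = 5.683/13.22 = 0.4299.

0.4299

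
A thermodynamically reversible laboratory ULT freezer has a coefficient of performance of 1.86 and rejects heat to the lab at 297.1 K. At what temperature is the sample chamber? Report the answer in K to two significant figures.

For a Carnot refrigerator COP_R = T_C/(T_H − T_C), so T_C = COP·T_H/(1 + COP).
With T_H = 297.10 K, T_C = 1.86 × 297.10/2.860 = 193.22 K.

190 K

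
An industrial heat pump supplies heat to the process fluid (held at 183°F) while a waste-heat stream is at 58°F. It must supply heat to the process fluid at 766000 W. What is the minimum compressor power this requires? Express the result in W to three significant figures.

In absolute terms T_C = 287.59 K and T_H = 357.04 K, so ΔT = 69.44 K.
COP_Carnot = T_H/ΔT = 357.04/69.44 = 5.141.
Ẇ_min = Q̇/COP_Carnot = 766000/5.141 = 149000 W.

149000 W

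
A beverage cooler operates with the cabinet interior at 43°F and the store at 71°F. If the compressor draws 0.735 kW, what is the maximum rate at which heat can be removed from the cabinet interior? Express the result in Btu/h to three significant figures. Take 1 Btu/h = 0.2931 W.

In absolute terms T_C = 279.26 K and T_H = 294.82 K, so ΔT = 15.56 K.
COP_Carnot = T_C/ΔT = 279.26/15.56 = 17.95.
Q̇_max = COP_Carnot × Ẇ = 17.95 × 0.7350 kW = 13.20 kW = 45020 Btu/h.

45000 Btu/h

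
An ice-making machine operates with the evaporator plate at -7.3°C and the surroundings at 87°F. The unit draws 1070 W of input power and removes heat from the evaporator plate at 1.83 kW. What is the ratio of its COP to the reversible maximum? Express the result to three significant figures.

Converting, Q̇_C = 1.830 kW = 1830 W, so COP_actual = Q̇_C/Ẇ = 1830/1070 = 1.710.
In absolute terms T_C = 265.85 K and T_H = 303.71 K, so ΔT = 37.86 K.
COP_Carnot = T_C/ΔT = 265.85/37.86 = 7.023.
η_II = COP_actual/COP_Carnot = 1.710/7.023 = 0.2435.

0.244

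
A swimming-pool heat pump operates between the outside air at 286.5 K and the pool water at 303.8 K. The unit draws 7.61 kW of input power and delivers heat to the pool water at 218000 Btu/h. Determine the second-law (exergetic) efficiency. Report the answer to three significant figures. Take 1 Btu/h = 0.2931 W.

0.478

Converting, Q̇_H = 218000 Btu/h = 63.90 kW, so COP_actual = Q̇_H/Ẇ = 63.90/7.610 = 8.396.
The reservoir spacing is ΔT = 303.8 − 286.5 = 17.30 K.
COP_Carnot = T_H/ΔT = 303.80/17.30 = 17.56.
η_II = COP_actual/COP_Carnot = 8.396/17.56 = 0.4781.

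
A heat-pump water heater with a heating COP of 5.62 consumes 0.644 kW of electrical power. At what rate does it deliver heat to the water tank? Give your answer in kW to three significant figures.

Q̇_H = COP_HP × Ẇ = 5.62 × 0.6440 = 3.619 kW.

3.62 kW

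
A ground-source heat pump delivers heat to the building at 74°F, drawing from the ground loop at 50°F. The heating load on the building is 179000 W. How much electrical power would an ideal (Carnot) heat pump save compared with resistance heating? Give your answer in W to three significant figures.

In absolute terms T_C = 283.15 K and T_H = 296.48 K, so ΔT = 13.33 K.
COP_Carnot = T_H/ΔT = 296.48/13.33 = 22.24.
Resistance heating needs Ẇ_res = Q̇_H = 179000 W; the reversible heat pump needs only Ẇ_hp = Q̇_H/COP = 8050 W.
Saving = 179000 − 8050 = 171000 W.

171000 W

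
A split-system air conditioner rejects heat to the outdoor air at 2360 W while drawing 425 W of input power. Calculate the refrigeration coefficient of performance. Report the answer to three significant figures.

4.55

The first law gives Q̇_H = Q̇_C + Ẇ, so the three rates are Q̇_C = 1935, Q̇_H = 2360, Ẇ = 425.0 W.
COP_R = Q̇_C/Ẇ = 1935/425.0 = 4.553.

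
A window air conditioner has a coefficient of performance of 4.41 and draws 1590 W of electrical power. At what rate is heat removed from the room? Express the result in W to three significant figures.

Q̇_C = COP × Ẇ = 4.41 × 1590 = 7012 W.

7010 W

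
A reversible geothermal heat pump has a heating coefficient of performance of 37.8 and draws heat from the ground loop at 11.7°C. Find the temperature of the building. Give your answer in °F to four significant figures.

COP_HP = T_H/(T_H − T_C) rearranges to T_H = COP·T_C/(COP − 1).
With T_C = 284.85 K, T_H = 37.8 × 284.85/36.80 = 292.59 K.
Converting, 292.59 K = 66.99°F.

66.99 °F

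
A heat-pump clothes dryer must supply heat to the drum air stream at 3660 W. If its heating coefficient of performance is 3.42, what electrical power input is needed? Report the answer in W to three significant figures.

1070 W

Ẇ = Q̇_H/COP_HP = 3660/3.42 = 1070 W.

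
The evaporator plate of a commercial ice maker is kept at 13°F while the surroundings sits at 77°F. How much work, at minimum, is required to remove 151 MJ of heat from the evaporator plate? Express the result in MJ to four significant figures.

20.45 MJ

In absolute terms T_C = 262.59 K and T_H = 298.15 K, so ΔT = 35.56 K.
The reversible limit is COP_R = T_C/ΔT = 7.385, so W_min = Q_C/COP = Q_C·ΔT/T_C.
W_min = 151.0 × 35.56/262.59 = 20.45 MJ.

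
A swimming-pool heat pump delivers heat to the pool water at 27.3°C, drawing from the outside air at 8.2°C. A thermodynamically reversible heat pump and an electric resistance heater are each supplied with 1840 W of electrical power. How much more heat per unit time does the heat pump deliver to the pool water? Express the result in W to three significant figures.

27100 W

In absolute terms T_C = 281.35 K and T_H = 300.45 K, so ΔT = 19.10 K.
COP_Carnot = T_H/ΔT = 300.45/19.10 = 15.73.
The heat pump delivers Q̇_H = COP × Ẇ = 28940 W; the resistance heater delivers Ẇ = 1840 W.
Extra = (COP − 1)·Ẇ = 27100 W.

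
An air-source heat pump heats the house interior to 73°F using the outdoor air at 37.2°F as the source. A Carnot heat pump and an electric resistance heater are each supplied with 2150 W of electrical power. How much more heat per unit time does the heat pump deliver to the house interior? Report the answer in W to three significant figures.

29800 W

In absolute terms T_C = 276.04 K and T_H = 295.93 K, so ΔT = 19.89 K.
COP_Carnot = T_H/ΔT = 295.93/19.89 = 14.88.
The heat pump delivers Q̇_H = COP × Ẇ = 31990 W; the resistance heater delivers Ẇ = 2150 W.
Extra = (COP − 1)·Ẇ = 29840 W.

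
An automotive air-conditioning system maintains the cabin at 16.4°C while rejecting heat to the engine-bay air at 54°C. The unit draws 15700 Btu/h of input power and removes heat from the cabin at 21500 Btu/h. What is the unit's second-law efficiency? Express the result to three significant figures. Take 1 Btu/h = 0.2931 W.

0.178

COP_actual = Q̇_C/Ẇ = 21500/15700 = 1.369.
In absolute terms T_C = 289.55 K and T_H = 327.15 K, so ΔT = 37.60 K.
COP_Carnot = T_C/ΔT = 289.55/37.60 = 7.701.
η_II = COP_actual/COP_Carnot = 1.369/7.701 = 0.1778.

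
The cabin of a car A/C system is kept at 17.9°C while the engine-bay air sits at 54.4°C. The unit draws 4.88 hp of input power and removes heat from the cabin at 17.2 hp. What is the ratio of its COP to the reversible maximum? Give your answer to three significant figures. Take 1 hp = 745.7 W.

COP_actual = Q̇_C/Ẇ = 17.20/4.880 = 3.525.
In absolute terms T_C = 291.05 K and T_H = 327.55 K, so ΔT = 36.50 K.
COP_Carnot = T_C/ΔT = 291.05/36.50 = 7.974.
η_II = COP_actual/COP_Carnot = 3.525/7.974 = 0.4420.

0.442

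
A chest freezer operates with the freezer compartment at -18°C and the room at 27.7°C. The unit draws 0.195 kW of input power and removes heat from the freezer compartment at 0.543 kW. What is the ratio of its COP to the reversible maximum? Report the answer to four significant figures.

COP_actual = Q̇_C/Ẇ = 0.5430/0.1950 = 2.785.
In absolute terms T_C = 255.15 K and T_H = 300.85 K, so ΔT = 45.70 K.
COP_Carnot = T_C/ΔT = 255.15/45.70 = 5.583.
η_II = COP_actual/COP_Carnot = 2.785/5.583 = 0.4988.

0.4988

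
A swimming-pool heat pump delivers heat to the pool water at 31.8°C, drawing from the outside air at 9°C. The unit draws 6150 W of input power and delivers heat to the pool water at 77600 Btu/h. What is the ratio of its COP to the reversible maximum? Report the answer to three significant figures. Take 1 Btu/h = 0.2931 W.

Converting, Q̇_H = 77600 Btu/h = 22740 W, so COP_actual = Q̇_H/Ẇ = 22740/6150 = 3.698.
In absolute terms T_C = 282.15 K and T_H = 304.95 K, so ΔT = 22.80 K.
COP_Carnot = T_H/ΔT = 304.95/22.80 = 13.38.
η_II = COP_actual/COP_Carnot = 3.698/13.38 = 0.2765.

0.277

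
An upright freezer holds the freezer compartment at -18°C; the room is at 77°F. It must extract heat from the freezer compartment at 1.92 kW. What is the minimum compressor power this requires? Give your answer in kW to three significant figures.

0.324 kW

In absolute terms T_C = 255.15 K and T_H = 298.15 K, so ΔT = 43.00 K.
COP_Carnot = T_C/ΔT = 255.15/43.00 = 5.934.
Ẇ_min = Q̇/COP_Carnot = 1.920/5.934 = 0.3236 kW.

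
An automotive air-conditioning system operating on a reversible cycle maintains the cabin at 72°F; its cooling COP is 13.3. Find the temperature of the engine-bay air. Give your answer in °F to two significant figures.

COP_R = T_C/(T_H − T_C) gives T_H − T_C = T_C/COP.
With T_C = 295.37 K, T_H = 295.37 × (1 + 1/13.3) = 317.58 K.
Converting, 317.58 K = 111.98°F.

110 °F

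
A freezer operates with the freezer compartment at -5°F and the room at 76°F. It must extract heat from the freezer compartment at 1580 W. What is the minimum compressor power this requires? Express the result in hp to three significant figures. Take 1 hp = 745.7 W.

0.377 hp

In absolute terms T_C = 252.59 K and T_H = 297.59 K, so ΔT = 45.00 K.
COP_Carnot = T_C/ΔT = 252.59/45.00 = 5.613.
Ẇ_min = Q̇/COP_Carnot = 1580/5.613 = 281.5 W = 0.3775 hp.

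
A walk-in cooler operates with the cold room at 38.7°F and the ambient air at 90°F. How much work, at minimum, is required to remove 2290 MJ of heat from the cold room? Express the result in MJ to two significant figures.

240 MJ

In absolute terms T_C = 276.87 K and T_H = 305.37 K, so ΔT = 28.50 K.
The reversible limit is COP_R = T_C/ΔT = 9.715, so W_min = Q_C/COP = Q_C·ΔT/T_C.
W_min = 2290 × 28.50/276.87 = 235.7 MJ.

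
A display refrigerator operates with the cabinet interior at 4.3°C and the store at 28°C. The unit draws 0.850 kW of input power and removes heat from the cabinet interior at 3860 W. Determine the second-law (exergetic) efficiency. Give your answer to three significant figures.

0.388

Converting, Q̇_C = 3860 W = 3.860 kW, so COP_actual = Q̇_C/Ẇ = 3.860/0.8500 = 4.541.
In absolute terms T_C = 277.45 K and T_H = 301.15 K, so ΔT = 23.70 K.
COP_Carnot = T_C/ΔT = 277.45/23.70 = 11.71.
η_II = COP_actual/COP_Carnot = 4.541/11.71 = 0.3879.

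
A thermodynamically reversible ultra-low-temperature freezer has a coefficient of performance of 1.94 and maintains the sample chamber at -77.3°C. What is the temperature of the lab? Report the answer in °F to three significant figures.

COP_R = T_C/(T_H − T_C) gives T_H − T_C = T_C/COP.
With T_C = 195.85 K, T_H = 195.85 × (1 + 1/1.94) = 296.80 K.
Converting, 296.80 K = 74.58°F.

74.6 °F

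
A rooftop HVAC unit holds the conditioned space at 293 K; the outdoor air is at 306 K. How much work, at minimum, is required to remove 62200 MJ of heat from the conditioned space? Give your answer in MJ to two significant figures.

2800 MJ

The reservoir spacing is ΔT = 306 − 293 = 13.00 K.
The reversible limit is COP_R = T_C/ΔT = 22.54, so W_min = Q_C/COP = Q_C·ΔT/T_C.
W_min = 62200 × 13.00/293.00 = 2760 MJ.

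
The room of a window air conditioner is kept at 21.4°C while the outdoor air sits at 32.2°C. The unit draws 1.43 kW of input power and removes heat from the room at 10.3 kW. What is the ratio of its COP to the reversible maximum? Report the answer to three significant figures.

COP_actual = Q̇_C/Ẇ = 10.30/1.430 = 7.203.
In absolute terms T_C = 294.55 K and T_H = 305.35 K, so ΔT = 10.80 K.
COP_Carnot = T_C/ΔT = 294.55/10.80 = 27.27.
η_II = COP_actual/COP_Carnot = 7.203/27.27 = 0.2641.

0.264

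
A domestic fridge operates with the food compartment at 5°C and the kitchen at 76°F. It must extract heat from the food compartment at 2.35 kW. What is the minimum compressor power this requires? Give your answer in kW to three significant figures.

In absolute terms T_C = 278.15 K and T_H = 297.59 K, so ΔT = 19.44 K.
COP_Carnot = T_C/ΔT = 278.15/19.44 = 14.30.
Ẇ_min = Q̇/COP_Carnot = 2.350/14.30 = 0.1643 kW.

0.164 kW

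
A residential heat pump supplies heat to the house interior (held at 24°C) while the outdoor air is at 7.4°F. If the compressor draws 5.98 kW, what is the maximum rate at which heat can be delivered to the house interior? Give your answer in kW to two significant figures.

47 kW

In absolute terms T_C = 259.48 K and T_H = 297.15 K, so ΔT = 37.67 K.
COP_Carnot = T_H/ΔT = 297.15/37.67 = 7.889.
Q̇_max = COP_Carnot × Ẇ = 7.889 × 5.980 kW = 47.18 kW.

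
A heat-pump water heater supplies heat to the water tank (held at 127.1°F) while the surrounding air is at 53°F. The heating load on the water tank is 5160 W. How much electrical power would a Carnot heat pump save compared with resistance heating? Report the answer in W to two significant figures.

In absolute terms T_C = 284.82 K and T_H = 325.98 K, so ΔT = 41.17 K.
COP_Carnot = T_H/ΔT = 325.98/41.17 = 7.919.
Resistance heating needs Ẇ_res = Q̇_H = 5160 W; the reversible heat pump needs only Ẇ_hp = Q̇_H/COP = 651.6 W.
Saving = 5160 − 651.6 = 4508 W.

4500 W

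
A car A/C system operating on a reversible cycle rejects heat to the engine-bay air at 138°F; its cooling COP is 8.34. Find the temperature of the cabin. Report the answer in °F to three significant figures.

For a Carnot refrigerator COP_R = T_C/(T_H − T_C), so T_C = COP·T_H/(1 + COP).
With T_H = 332.04 K, T_C = 8.34 × 332.04/9.340 = 296.49 K.
Converting, 296.49 K = 74.01°F.

74.0 °F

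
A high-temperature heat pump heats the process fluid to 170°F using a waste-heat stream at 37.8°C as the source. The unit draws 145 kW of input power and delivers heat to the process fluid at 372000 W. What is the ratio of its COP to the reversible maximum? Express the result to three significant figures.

0.285

Converting, Q̇_H = 372000 W = 372.0 kW, so COP_actual = Q̇_H/Ẇ = 372.0/145.0 = 2.566.
In absolute terms T_C = 310.95 K and T_H = 349.82 K, so ΔT = 38.87 K.
COP_Carnot = T_H/ΔT = 349.82/38.87 = 9.000.
η_II = COP_actual/COP_Carnot = 2.566/9.000 = 0.2850.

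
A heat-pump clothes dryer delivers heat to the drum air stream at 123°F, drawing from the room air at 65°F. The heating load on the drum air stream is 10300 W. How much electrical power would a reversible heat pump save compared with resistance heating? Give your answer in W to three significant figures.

In absolute terms T_C = 291.48 K and T_H = 323.71 K, so ΔT = 32.22 K.
COP_Carnot = T_H/ΔT = 323.71/32.22 = 10.05.
Resistance heating needs Ẇ_res = Q̇_H = 10300 W; the reversible heat pump needs only Ẇ_hp = Q̇_H/COP = 1025 W.
Saving = 10300 − 1025 = 9275 W.

9270 W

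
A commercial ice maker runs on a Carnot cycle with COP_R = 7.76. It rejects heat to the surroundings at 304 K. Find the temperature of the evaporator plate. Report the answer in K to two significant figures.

For a Carnot refrigerator COP_R = T_C/(T_H − T_C), so T_C = COP·T_H/(1 + COP).
With T_H = 304.00 K, T_C = 7.76 × 304.00/8.760 = 269.30 K.

270 K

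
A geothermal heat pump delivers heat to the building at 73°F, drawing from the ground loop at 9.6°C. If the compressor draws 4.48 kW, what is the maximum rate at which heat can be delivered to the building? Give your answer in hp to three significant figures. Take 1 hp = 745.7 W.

In absolute terms T_C = 282.75 K and T_H = 295.93 K, so ΔT = 13.18 K.
COP_Carnot = T_H/ΔT = 295.93/13.18 = 22.46.
Q̇_max = COP_Carnot × Ẇ = 22.46 × 4.480 kW = 100.6 kW = 134.9 hp.

135 hp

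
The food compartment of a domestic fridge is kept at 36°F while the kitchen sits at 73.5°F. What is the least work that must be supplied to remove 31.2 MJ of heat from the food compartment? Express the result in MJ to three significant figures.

2.36 MJ

In absolute terms T_C = 275.37 K and T_H = 296.21 K, so ΔT = 20.83 K.
The reversible limit is COP_R = T_C/ΔT = 13.22, so W_min = Q_C/COP = Q_C·ΔT/T_C.
W_min = 31.20 × 20.83/275.37 = 2.360 MJ.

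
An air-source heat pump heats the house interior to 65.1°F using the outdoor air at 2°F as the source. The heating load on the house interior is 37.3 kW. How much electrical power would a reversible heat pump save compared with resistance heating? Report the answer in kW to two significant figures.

In absolute terms T_C = 256.48 K and T_H = 291.54 K, so ΔT = 35.06 K.
COP_Carnot = T_H/ΔT = 291.54/35.06 = 8.316.
Resistance heating needs Ẇ_res = Q̇_H = 37.30 kW; the reversible heat pump needs only Ẇ_hp = Q̇_H/COP = 4.485 kW.
Saving = 37.30 − 4.485 = 32.81 kW.

33 kW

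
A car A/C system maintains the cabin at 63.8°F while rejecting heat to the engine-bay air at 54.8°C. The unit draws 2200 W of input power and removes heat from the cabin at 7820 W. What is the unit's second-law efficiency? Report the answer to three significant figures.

0.454

COP_actual = Q̇_C/Ẇ = 7820/2200 = 3.555.
In absolute terms T_C = 290.82 K and T_H = 327.95 K, so ΔT = 37.13 K.
COP_Carnot = T_C/ΔT = 290.82/37.13 = 7.832.
η_II = COP_actual/COP_Carnot = 3.555/7.832 = 0.4539.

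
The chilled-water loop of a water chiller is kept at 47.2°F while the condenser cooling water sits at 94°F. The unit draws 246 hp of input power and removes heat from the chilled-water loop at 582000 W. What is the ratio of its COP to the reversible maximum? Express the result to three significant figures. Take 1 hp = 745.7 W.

Converting, Q̇_C = 582000 W = 780.5 hp, so COP_actual = Q̇_C/Ẇ = 780.5/246.0 = 3.173.
In absolute terms T_C = 281.59 K and T_H = 307.59 K, so ΔT = 26.00 K.
COP_Carnot = T_C/ΔT = 281.59/26.00 = 10.83.
η_II = COP_actual/COP_Carnot = 3.173/10.83 = 0.2929.

0.293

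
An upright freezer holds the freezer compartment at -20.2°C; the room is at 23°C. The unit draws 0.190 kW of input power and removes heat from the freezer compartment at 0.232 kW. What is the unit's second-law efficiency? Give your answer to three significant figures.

COP_actual = Q̇_C/Ẇ = 0.2320/0.1900 = 1.221.
In absolute terms T_C = 252.95 K and T_H = 296.15 K, so ΔT = 43.20 K.
COP_Carnot = T_C/ΔT = 252.95/43.20 = 5.855.
η_II = COP_actual/COP_Carnot = 1.221/5.855 = 0.2085.

0.209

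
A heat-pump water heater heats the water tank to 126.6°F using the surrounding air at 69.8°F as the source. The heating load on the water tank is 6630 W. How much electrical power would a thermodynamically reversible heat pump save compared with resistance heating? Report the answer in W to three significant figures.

5990 W

In absolute terms T_C = 294.15 K and T_H = 325.71 K, so ΔT = 31.56 K.
COP_Carnot = T_H/ΔT = 325.71/31.56 = 10.32.
Resistance heating needs Ẇ_res = Q̇_H = 6630 W; the reversible heat pump needs only Ẇ_hp = Q̇_H/COP = 642.3 W.
Saving = 6630 − 642.3 = 5988 W.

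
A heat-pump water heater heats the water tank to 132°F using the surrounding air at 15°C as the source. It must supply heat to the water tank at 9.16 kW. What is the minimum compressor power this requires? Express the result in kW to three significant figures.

1.13 kW

In absolute terms T_C = 288.15 K and T_H = 328.71 K, so ΔT = 40.56 K.
COP_Carnot = T_H/ΔT = 328.71/40.56 = 8.105.
Ẇ_min = Q̇/COP_Carnot = 9.160/8.105 = 1.130 kW.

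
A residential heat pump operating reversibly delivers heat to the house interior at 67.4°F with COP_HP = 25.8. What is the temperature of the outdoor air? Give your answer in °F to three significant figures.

47.0 °F

COP_HP = T_H/(T_H − T_C) gives T_H − T_C = T_H/COP.
With T_H = 292.82 K, T_C = 292.82 × (1 − 1/25.8) = 281.47 K.
Converting, 281.47 K = 46.97°F.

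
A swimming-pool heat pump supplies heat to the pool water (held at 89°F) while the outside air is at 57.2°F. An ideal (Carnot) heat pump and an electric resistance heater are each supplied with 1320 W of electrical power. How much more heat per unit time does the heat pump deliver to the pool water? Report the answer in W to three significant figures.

21500 W

In absolute terms T_C = 287.15 K and T_H = 304.82 K, so ΔT = 17.67 K.
COP_Carnot = T_H/ΔT = 304.82/17.67 = 17.25.
The heat pump delivers Q̇_H = COP × Ẇ = 22770 W; the resistance heater delivers Ẇ = 1320 W.
Extra = (COP − 1)·Ẇ = 21450 W.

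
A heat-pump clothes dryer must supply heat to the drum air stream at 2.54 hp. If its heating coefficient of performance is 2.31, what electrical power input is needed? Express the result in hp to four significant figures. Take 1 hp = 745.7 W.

Ẇ = Q̇_H/COP_HP = 2.540/2.31 = 1.100 hp.

1.100 hp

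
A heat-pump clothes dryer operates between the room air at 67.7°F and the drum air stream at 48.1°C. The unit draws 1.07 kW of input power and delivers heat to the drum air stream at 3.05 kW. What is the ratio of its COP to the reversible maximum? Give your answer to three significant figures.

0.251

COP_actual = Q̇_H/Ẇ = 3.050/1.070 = 2.850.
In absolute terms T_C = 292.98 K and T_H = 321.25 K, so ΔT = 28.27 K.
COP_Carnot = T_H/ΔT = 321.25/28.27 = 11.36.
η_II = COP_actual/COP_Carnot = 2.850/11.36 = 0.2508.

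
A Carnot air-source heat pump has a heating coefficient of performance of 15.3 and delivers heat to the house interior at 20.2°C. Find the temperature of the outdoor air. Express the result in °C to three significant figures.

1.03 °C

COP_HP = T_H/(T_H − T_C) gives T_H − T_C = T_H/COP.
With T_H = 293.35 K, T_C = 293.35 × (1 − 1/15.3) = 274.18 K.
Converting, 274.18 K = 1.03°C.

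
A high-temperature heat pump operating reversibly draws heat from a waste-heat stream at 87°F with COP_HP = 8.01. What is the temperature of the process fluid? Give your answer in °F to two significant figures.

160 °F

COP_HP = T_H/(T_H − T_C) rearranges to T_H = COP·T_C/(COP − 1).
With T_C = 303.71 K, T_H = 8.01 × 303.71/7.010 = 347.03 K.
Converting, 347.03 K = 164.98°F.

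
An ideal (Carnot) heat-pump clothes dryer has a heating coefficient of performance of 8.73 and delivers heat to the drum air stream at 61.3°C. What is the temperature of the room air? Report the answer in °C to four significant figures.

22.99 °C

COP_HP = T_H/(T_H − T_C) gives T_H − T_C = T_H/COP.
With T_H = 334.45 K, T_C = 334.45 × (1 − 1/8.73) = 296.14 K.
Converting, 296.14 K = 22.99°C.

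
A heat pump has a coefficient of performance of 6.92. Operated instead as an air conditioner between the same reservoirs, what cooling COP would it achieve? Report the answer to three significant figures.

5.92

Since Q_H = Q_C + W for any cycle, COP_R = Q_C/W = Q_H/W − 1.
COP_R = 6.92 − 1 = 5.92.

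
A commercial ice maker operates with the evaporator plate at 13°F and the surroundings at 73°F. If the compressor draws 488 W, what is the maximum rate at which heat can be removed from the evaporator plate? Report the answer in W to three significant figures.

3840 W

In absolute terms T_C = 262.59 K and T_H = 295.93 K, so ΔT = 33.33 K.
COP_Carnot = T_C/ΔT = 262.59/33.33 = 7.878.
Q̇_max = COP_Carnot × Ẇ = 7.878 × 488.0 W = 3844 W.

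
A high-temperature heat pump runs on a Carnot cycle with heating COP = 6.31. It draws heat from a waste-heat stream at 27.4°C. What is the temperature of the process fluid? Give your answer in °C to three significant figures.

84.0 °C

COP_HP = T_H/(T_H − T_C) rearranges to T_H = COP·T_C/(COP − 1).
With T_C = 300.55 K, T_H = 6.31 × 300.55/5.310 = 357.15 K.
Converting, 357.15 K = 84.00°C.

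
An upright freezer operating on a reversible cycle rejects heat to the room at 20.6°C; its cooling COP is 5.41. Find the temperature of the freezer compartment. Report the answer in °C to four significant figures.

For a Carnot refrigerator COP_R = T_C/(T_H − T_C), so T_C = COP·T_H/(1 + COP).
With T_H = 293.75 K, T_C = 5.41 × 293.75/6.410 = 247.92 K.
Converting, 247.92 K = -25.23°C.

-25.23 °C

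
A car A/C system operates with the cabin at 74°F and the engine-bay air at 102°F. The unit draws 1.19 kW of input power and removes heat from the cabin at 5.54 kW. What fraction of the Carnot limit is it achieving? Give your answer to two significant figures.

0.24

COP_actual = Q̇_C/Ẇ = 5.540/1.190 = 4.655.
In absolute terms T_C = 296.48 K and T_H = 312.04 K, so ΔT = 15.56 K.
COP_Carnot = T_C/ΔT = 296.48/15.56 = 19.06.
η_II = COP_actual/COP_Carnot = 4.655/19.06 = 0.2443.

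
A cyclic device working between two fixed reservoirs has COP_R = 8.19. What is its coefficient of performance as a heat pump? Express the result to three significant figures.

The first law on one cycle gives Q_H = Q_C + W, so Q_H/W = Q_C/W + 1.
COP_HP = COP_R + 1 = 8.19 + 1 = 9.19.

9.19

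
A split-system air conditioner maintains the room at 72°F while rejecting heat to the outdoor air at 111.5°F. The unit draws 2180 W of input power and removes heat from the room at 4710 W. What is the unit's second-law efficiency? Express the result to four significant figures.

COP_actual = Q̇_C/Ẇ = 4710/2180 = 2.161.
In absolute terms T_C = 295.37 K and T_H = 317.32 K, so ΔT = 21.94 K.
COP_Carnot = T_C/ΔT = 295.37/21.94 = 13.46.
η_II = COP_actual/COP_Carnot = 2.161/13.46 = 0.1605.

0.1605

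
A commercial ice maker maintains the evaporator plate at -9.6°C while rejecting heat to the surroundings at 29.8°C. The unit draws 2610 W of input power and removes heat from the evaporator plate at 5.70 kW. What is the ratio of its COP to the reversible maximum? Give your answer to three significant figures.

Converting, Q̇_C = 5.700 kW = 5700 W, so COP_actual = Q̇_C/Ẇ = 5700/2610 = 2.184.
In absolute terms T_C = 263.55 K and T_H = 302.95 K, so ΔT = 39.40 K.
COP_Carnot = T_C/ΔT = 263.55/39.40 = 6.689.
η_II = COP_actual/COP_Carnot = 2.184/6.689 = 0.3265.

0.326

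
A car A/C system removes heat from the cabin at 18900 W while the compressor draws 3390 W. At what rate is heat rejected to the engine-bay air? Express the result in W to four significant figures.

22290 W

For a cyclic device the first law requires Q̇_H = Q̇_C + Ẇ.
Q̇_H = Q̇_C + Ẇ = 22290 W.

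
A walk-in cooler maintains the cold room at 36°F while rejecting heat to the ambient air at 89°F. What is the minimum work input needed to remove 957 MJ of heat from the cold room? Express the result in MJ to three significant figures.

In absolute terms T_C = 275.37 K and T_H = 304.82 K, so ΔT = 29.44 K.
The reversible limit is COP_R = T_C/ΔT = 9.352, so W_min = Q_C/COP = Q_C·ΔT/T_C.
W_min = 957.0 × 29.44/275.37 = 102.3 MJ.

102 MJ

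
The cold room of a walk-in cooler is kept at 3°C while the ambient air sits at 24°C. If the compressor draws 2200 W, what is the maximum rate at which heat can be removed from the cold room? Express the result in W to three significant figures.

28900 W

In absolute terms T_C = 276.15 K and T_H = 297.15 K, so ΔT = 21.00 K.
COP_Carnot = T_C/ΔT = 276.15/21.00 = 13.15.
Q̇_max = COP_Carnot × Ẇ = 13.15 × 2200 W = 28930 W.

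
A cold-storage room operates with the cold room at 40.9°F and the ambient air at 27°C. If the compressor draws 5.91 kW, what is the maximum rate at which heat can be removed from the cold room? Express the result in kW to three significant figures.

74.5 kW

In absolute terms T_C = 278.09 K and T_H = 300.15 K, so ΔT = 22.06 K.
COP_Carnot = T_C/ΔT = 278.09/22.06 = 12.61.
Q̇_max = COP_Carnot × Ẇ = 12.61 × 5.910 kW = 74.52 kW.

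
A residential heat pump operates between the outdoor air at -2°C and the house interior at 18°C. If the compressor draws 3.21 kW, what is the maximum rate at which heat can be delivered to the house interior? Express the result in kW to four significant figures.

46.73 kW

In absolute terms T_C = 271.15 K and T_H = 291.15 K, so ΔT = 20.00 K.
COP_Carnot = T_H/ΔT = 291.15/20.00 = 14.56.
Q̇_max = COP_Carnot × Ẇ = 14.56 × 3.210 kW = 46.73 kW.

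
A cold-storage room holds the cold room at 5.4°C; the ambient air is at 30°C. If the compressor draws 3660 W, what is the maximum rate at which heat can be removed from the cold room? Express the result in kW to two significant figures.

In absolute terms T_C = 278.55 K and T_H = 303.15 K, so ΔT = 24.60 K.
COP_Carnot = T_C/ΔT = 278.55/24.60 = 11.32.
Q̇_max = COP_Carnot × Ẇ = 11.32 × 3660 W = 41440 W = 41.44 kW.

41 kW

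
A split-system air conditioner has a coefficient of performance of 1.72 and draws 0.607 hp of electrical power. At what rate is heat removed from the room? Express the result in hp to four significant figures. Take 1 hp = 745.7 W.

Q̇_C = COP × Ẇ = 1.72 × 0.6070 = 1.044 hp.

1.044 hp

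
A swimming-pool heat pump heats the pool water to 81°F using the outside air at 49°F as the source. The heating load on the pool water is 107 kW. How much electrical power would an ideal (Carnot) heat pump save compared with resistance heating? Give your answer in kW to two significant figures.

In absolute terms T_C = 282.59 K and T_H = 300.37 K, so ΔT = 17.78 K.
COP_Carnot = T_H/ΔT = 300.37/17.78 = 16.90.
Resistance heating needs Ẇ_res = Q̇_H = 107.0 kW; the reversible heat pump needs only Ẇ_hp = Q̇_H/COP = 6.333 kW.
Saving = 107.0 − 6.333 = 100.7 kW.

100 kW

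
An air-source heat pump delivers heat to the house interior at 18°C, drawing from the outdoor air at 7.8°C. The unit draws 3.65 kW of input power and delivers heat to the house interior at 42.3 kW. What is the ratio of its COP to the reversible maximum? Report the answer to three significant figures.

0.406

COP_actual = Q̇_H/Ẇ = 42.30/3.650 = 11.59.
In absolute terms T_C = 280.95 K and T_H = 291.15 K, so ΔT = 10.20 K.
COP_Carnot = T_H/ΔT = 291.15/10.20 = 28.54.
η_II = COP_actual/COP_Carnot = 11.59/28.54 = 0.4060.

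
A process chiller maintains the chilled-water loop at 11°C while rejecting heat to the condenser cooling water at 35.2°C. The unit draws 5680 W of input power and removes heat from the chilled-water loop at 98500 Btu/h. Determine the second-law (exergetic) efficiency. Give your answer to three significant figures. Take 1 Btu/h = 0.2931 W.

0.433

Converting, Q̇_C = 98500 Btu/h = 28870 W, so COP_actual = Q̇_C/Ẇ = 28870/5680 = 5.083.
In absolute terms T_C = 284.15 K and T_H = 308.35 K, so ΔT = 24.20 K.
COP_Carnot = T_C/ΔT = 284.15/24.20 = 11.74.
η_II = COP_actual/COP_Carnot = 5.083/11.74 = 0.4329.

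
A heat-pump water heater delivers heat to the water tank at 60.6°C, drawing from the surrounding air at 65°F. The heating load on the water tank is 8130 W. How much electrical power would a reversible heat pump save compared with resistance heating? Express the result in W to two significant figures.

In absolute terms T_C = 291.48 K and T_H = 333.75 K, so ΔT = 42.27 K.
COP_Carnot = T_H/ΔT = 333.75/42.27 = 7.896.
Resistance heating needs Ẇ_res = Q̇_H = 8130 W; the reversible heat pump needs only Ẇ_hp = Q̇_H/COP = 1030 W.
Saving = 8130 − 1030 = 7100 W.

7100 W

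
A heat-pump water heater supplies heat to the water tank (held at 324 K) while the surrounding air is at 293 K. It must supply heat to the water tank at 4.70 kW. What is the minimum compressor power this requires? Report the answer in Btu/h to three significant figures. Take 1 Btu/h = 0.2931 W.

The reservoir spacing is ΔT = 324 − 293 = 31.00 K.
COP_Carnot = T_H/ΔT = 324.00/31.00 = 10.45.
Ẇ_min = Q̇/COP_Carnot = 4.700/10.45 = 0.4497 kW = 1534 Btu/h.

1530 Btu/h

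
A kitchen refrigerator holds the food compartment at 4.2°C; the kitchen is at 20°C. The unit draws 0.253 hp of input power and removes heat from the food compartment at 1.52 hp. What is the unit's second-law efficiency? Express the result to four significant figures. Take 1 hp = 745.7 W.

COP_actual = Q̇_C/Ẇ = 1.520/0.2530 = 6.008.
In absolute terms T_C = 277.35 K and T_H = 293.15 K, so ΔT = 15.80 K.
COP_Carnot = T_C/ΔT = 277.35/15.80 = 17.55.
η_II = COP_actual/COP_Carnot = 6.008/17.55 = 0.3423.

0.3423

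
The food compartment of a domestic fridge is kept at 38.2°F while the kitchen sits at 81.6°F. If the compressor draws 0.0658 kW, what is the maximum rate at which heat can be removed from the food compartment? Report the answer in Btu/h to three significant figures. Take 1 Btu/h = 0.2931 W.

In absolute terms T_C = 276.59 K and T_H = 300.71 K, so ΔT = 24.11 K.
COP_Carnot = T_C/ΔT = 276.59/24.11 = 11.47.
Q̇_max = COP_Carnot × Ẇ = 11.47 × 0.06580 kW = 0.7548 kW = 2575 Btu/h.

2580 Btu/h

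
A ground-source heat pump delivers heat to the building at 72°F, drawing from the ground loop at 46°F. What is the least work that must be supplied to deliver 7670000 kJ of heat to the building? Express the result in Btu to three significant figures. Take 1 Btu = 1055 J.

In absolute terms T_C = 280.93 K and T_H = 295.37 K, so ΔT = 14.44 K.
The reversible limit is COP_HP = T_H/ΔT = 20.45, so W_min = Q_H/COP = Q_H·ΔT/T_H.
W_min = 7670000 × 14.44/295.37 = 375100 kJ = 355500 Btu.

356000 Btu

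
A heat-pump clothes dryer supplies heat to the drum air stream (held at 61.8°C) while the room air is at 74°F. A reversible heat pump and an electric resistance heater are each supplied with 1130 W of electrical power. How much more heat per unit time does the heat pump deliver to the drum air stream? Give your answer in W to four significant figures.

In absolute terms T_C = 296.48 K and T_H = 334.95 K, so ΔT = 38.47 K.
COP_Carnot = T_H/ΔT = 334.95/38.47 = 8.708.
The heat pump delivers Q̇_H = COP × Ẇ = 9840 W; the resistance heater delivers Ẇ = 1130 W.
Extra = (COP − 1)·Ẇ = 8710 W.

8710 W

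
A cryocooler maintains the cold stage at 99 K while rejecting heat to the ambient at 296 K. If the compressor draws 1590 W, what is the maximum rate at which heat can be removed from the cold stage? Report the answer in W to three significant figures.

The reservoir spacing is ΔT = 296 − 99 = 197.0 K.
COP_Carnot = T_C/ΔT = 99.00/197.0 = 0.5025.
Q̇_max = COP_Carnot × Ẇ = 0.5025 × 1590 W = 799.0 W.

799 W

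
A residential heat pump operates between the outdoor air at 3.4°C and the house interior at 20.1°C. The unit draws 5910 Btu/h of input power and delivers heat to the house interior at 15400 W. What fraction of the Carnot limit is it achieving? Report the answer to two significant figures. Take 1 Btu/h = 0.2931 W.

Converting, Q̇_H = 15400 W = 52540 Btu/h, so COP_actual = Q̇_H/Ẇ = 52540/5910 = 8.890.
In absolute terms T_C = 276.55 K and T_H = 293.25 K, so ΔT = 16.70 K.
COP_Carnot = T_H/ΔT = 293.25/16.70 = 17.56.
η_II = COP_actual/COP_Carnot = 8.890/17.56 = 0.5063.

0.51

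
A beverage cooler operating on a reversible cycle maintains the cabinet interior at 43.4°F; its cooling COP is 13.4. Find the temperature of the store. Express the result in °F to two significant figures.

COP_R = T_C/(T_H − T_C) gives T_H − T_C = T_C/COP.
With T_C = 279.48 K, T_H = 279.48 × (1 + 1/13.4) = 300.34 K.
Converting, 300.34 K = 80.94°F.

81 °F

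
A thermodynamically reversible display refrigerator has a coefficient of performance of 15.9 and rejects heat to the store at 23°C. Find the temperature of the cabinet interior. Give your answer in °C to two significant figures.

For a Carnot refrigerator COP_R = T_C/(T_H − T_C), so T_C = COP·T_H/(1 + COP).
With T_H = 296.15 K, T_C = 15.9 × 296.15/16.90 = 278.63 K.
Converting, 278.63 K = 5.48°C.

5.5 °C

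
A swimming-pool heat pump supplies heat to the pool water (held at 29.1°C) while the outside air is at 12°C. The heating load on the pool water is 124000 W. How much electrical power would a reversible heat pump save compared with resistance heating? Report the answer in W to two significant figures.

120000 W

In absolute terms T_C = 285.15 K and T_H = 302.25 K, so ΔT = 17.10 K.
COP_Carnot = T_H/ΔT = 302.25/17.10 = 17.68.
Resistance heating needs Ẇ_res = Q̇_H = 124000 W; the reversible heat pump needs only Ẇ_hp = Q̇_H/COP = 7015 W.
Saving = 124000 − 7015 = 117000 W.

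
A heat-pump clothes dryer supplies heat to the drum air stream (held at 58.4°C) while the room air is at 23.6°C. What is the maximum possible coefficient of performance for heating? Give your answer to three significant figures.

In absolute terms T_C = 296.75 K and T_H = 331.55 K, so ΔT = 34.80 K.
For a reversible cycle, COP_Carnot = T_H/ΔT = 331.55/34.80 = 9.527.

9.53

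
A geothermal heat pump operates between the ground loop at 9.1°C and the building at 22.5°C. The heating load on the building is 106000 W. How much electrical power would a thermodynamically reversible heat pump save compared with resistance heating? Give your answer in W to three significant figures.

In absolute terms T_C = 282.25 K and T_H = 295.65 K, so ΔT = 13.40 K.
COP_Carnot = T_H/ΔT = 295.65/13.40 = 22.06.
Resistance heating needs Ẇ_res = Q̇_H = 106000 W; the reversible heat pump needs only Ẇ_hp = Q̇_H/COP = 4804 W.
Saving = 106000 − 4804 = 101200 W.

101000 W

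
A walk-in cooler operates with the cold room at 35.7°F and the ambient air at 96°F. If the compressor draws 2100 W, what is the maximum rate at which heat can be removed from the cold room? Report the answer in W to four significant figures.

In absolute terms T_C = 275.21 K and T_H = 308.71 K, so ΔT = 33.50 K.
COP_Carnot = T_C/ΔT = 275.21/33.50 = 8.215.
Q̇_max = COP_Carnot × Ẇ = 8.215 × 2100 W = 17250 W.

17250 W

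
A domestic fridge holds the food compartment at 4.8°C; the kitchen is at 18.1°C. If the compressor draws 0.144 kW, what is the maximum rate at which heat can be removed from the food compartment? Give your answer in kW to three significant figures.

3.01 kW

In absolute terms T_C = 277.95 K and T_H = 291.25 K, so ΔT = 13.30 K.
COP_Carnot = T_C/ΔT = 277.95/13.30 = 20.90.
Q̇_max = COP_Carnot × Ẇ = 20.90 × 0.1440 kW = 3.009 kW.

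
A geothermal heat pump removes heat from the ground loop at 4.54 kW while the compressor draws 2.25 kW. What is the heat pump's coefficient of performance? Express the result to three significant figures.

3.02

The first law gives Q̇_H = Q̇_C + Ẇ, so the three rates are Q̇_C = 4.540, Q̇_H = 6.790, Ẇ = 2.250 kW.
COP_HP = Q̇_H/Ẇ = 6.790/2.250 = 3.018.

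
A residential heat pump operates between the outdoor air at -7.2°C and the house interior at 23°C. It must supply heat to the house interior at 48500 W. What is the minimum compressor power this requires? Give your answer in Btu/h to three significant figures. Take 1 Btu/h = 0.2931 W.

In absolute terms T_C = 265.95 K and T_H = 296.15 K, so ΔT = 30.20 K.
COP_Carnot = T_H/ΔT = 296.15/30.20 = 9.806.
Ẇ_min = Q̇/COP_Carnot = 48500/9.806 = 4946 W = 16870 Btu/h.

16900 Btu/h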